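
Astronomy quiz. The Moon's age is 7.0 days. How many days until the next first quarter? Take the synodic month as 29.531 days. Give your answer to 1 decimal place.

First quarter occurs at elongation 90°, i.e. at age 29.531 × 90/360 = 7.383 d.
That is 7.383 − 7.0 = 0.383 days ahead.

0.4 days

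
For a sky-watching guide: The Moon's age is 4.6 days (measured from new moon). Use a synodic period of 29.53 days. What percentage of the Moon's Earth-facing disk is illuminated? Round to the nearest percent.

Elongation θ = 360° × 4.6/29.53 ≈ 56.1°.
Illuminated fraction = (1 − cos 56.1°)/2 = (1 − 0.558)/2 ≈ 0.221, so 22%.

22%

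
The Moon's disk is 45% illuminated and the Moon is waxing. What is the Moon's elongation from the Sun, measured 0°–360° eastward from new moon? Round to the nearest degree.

84°

From f = (1 − cos θ)/2: cos θ = 1 − 2×0.45 = 0.100; arccos → 84.3°.
The Moon is waxing (0°–180°), so θ = 84.3° directly.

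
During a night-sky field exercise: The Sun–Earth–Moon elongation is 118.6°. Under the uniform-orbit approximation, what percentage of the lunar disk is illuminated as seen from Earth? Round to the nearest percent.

f = (1 − cos 118.6°)/2 = (1 − (-0.479))/2 ≈ 0.739, i.e. 74%.

74%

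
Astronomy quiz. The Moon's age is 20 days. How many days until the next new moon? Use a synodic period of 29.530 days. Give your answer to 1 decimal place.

One full lunation from the last new moon is 29.530 d; remaining = 29.530 − 20 = 9.530 d.

9.5 days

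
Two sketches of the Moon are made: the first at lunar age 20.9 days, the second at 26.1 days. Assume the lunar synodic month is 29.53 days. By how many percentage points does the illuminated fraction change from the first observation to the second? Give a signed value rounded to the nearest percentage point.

First observation: θ = 360°·20.9/29.53 = 254.8°, so f = 0.631.
Second observation: θ = 318.2°, f = 0.127.
Δf = 0.127 − 0.631 = -0.504, i.e. -50 pp.

-50 percentage points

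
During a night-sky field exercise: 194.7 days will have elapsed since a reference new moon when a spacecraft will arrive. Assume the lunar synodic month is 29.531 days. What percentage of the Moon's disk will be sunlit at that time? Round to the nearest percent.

92%

Reduce mod P: 194.7 − 6×29.531 = 17.51 d into the current lunation.
The Moon has covered 17.51/29.531 of its cycle, so θ ≈ 360° × 17.51/29.531 = 213.5°.
cos 213.5° = (-0.834), so f = (1 − (-0.834))/2 = 0.917, so 92%.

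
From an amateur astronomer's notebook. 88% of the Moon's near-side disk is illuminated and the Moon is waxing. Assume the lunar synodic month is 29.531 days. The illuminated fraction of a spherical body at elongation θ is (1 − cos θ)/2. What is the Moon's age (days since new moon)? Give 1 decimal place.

cos θ = 1 − 2f = -0.760, giving a principal value of 139.5°.
The Moon is waxing (0°–180°), so θ = 139.5° directly.
Age = 29.531 × 139.5°/360° ≈ 11.44 days.

11.4 days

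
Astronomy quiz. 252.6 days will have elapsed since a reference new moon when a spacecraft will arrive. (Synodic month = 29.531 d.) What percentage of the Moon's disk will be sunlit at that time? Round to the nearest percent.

97%

252.6 d spans 8 complete synodic months (8 × 29.531 = 236.25 d) plus 16.35 d.
Phase angle: θ = 360°·(16.35 d)/(29.531 d) = 199.3°.
Illuminated fraction = (1 − cos 199.3°)/2 = (1 − (-0.944))/2 ≈ 0.972, so 97%.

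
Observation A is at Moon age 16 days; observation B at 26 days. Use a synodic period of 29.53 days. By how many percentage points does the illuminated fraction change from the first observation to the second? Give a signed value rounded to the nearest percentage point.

First observation: θ = 360°·16/29.53 = 195.1°, so f = 0.983.
Second observation: θ = 317.0°, f = 0.135.
Δf = 0.135 − 0.983 = -0.848, i.e. -85 pp.

-85 pp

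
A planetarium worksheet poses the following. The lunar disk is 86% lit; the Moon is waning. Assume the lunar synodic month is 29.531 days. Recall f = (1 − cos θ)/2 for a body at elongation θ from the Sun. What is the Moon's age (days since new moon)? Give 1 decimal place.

18.4 days

Invert f = (1 − cos θ)/2 to get cos θ = 1 − 2(0.86) = -0.720, hence θ₀ = arccos -0.720 = 136.1°.
Since the Moon is past full (waning), take the reflex angle: θ = 360° − 136.1° = 223.9°.
Age = 29.531 × 223.9°/360° ≈ 18.37 days.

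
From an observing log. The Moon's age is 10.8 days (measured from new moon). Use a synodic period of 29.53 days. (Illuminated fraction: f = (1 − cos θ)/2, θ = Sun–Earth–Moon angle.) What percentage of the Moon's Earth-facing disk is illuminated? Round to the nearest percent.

Elongation θ = 360° × 10.8/29.53 ≈ 131.7°.
Illuminated fraction = (1 − cos 131.7°)/2 = (1 − (-0.665))/2 ≈ 0.832, so 83%.

83%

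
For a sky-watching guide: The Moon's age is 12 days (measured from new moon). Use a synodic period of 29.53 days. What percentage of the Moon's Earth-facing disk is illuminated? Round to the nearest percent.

92%

Elongation θ = 360° × 12/29.53 ≈ 146.3°.
With cos θ = (-0.832), the lit fraction is (1 − (-0.832))/2 ≈ 0.916, so 92%.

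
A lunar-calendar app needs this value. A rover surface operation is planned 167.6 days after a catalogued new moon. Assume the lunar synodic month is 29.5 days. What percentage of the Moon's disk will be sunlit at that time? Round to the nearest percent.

167.6 d spans 5 complete synodic months (5 × 29.5 = 147.50 d) plus 20.10 d.
Elongation θ = 360° × 20.10/29.5 ≈ 245.3°.
cos 245.3° = (-0.418), so f = (1 − (-0.418))/2 = 0.709, so 71%.

71%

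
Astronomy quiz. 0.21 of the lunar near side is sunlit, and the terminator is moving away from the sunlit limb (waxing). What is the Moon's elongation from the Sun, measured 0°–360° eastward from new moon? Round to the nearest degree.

55°

From f = (1 − cos θ)/2: cos θ = 1 − 2×0.21 = 0.580; arccos → 54.5°.
Before full moon the principal value applies: θ = 54.5°.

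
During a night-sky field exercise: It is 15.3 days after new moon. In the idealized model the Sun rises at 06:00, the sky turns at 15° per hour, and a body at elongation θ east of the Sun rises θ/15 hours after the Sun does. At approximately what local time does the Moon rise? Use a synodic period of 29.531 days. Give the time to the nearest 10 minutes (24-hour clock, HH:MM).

18:30

Elongation θ = 360° × 15.3/29.531 ≈ 186.5°.
At 15° of sky rotation per hour, 186.5° corresponds to a 12.43 h lag.
06:00 + 12.434 h ≈ 18:26 → 18:30 to the nearest ten minutes.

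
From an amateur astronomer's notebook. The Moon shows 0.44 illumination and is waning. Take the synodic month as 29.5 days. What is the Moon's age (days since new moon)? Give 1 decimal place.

cos θ = 1 − 2f = 0.120, giving a principal value of 83.1°.
A waning Moon lies in 180°–360°, so θ = 360° − 83.1° = 276.9°.
Age = 29.5 × 276.9°/360° ≈ 22.69 days.

22.7 days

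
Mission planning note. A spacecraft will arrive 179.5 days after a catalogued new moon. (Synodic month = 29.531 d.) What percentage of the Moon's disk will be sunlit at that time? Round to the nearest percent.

6%

179.5/29.531 = 6.078 lunations, so 6 complete cycles and 2.31 d into the next.
Elongation θ = 360° × 2.31/29.531 ≈ 28.2°.
With cos θ = 0.881, the lit fraction is (1 − 0.881)/2 ≈ 0.059, so 6%.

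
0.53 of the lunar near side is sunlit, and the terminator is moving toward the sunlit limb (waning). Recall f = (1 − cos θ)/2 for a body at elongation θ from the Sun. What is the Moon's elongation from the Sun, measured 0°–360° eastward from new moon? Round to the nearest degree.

From f = (1 − cos θ)/2: cos θ = 1 − 2×0.53 = -0.060; arccos → 93.4°.
Since the Moon is past full (waning), take the reflex angle: θ = 360° − 93.4° = 266.6°.

267°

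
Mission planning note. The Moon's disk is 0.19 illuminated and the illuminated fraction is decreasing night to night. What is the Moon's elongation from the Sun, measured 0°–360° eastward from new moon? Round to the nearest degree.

308°

cos θ = 1 − 2f = 0.620, giving a principal value of 51.7°.
Since the Moon is past full (waning), take the reflex angle: θ = 360° − 51.7° = 308.3°.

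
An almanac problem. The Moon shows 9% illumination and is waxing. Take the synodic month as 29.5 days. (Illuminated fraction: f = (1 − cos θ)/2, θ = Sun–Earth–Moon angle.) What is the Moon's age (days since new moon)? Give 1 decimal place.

2.9 days

From f = (1 − cos θ)/2: cos θ = 1 − 2×0.09 = 0.820; arccos → 34.9°.
Waxing ⇒ before full, so θ = 34.9°.
Age = 29.5 × 34.9°/360° ≈ 2.86 days.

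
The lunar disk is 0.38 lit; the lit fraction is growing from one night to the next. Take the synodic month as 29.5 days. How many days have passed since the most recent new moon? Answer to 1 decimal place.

Invert f = (1 − cos θ)/2 to get cos θ = 1 − 2(0.38) = 0.240, hence θ₀ = arccos 0.240 = 76.1°.
The Moon is waxing (0°–180°), so θ = 76.1° directly.
At 360°/29.5 d per day, 76.1° corresponds to 6.24 days.

6.2 days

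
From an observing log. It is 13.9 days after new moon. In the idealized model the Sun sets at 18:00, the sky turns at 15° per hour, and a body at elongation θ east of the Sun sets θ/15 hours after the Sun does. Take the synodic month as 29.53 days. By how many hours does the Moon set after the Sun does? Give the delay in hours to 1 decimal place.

Phase angle: θ = 360°·(13.9 d)/(29.53 d) = 169.5°.
At 15° of sky rotation per hour, 169.5° corresponds to a 11.30 h lag.
So the Moon sets 11.30 h after the Sun.

11.3 h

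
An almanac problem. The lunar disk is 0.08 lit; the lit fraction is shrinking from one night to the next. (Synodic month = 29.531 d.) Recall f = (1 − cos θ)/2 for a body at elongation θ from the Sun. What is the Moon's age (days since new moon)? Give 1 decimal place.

26.8 days

From f = (1 − cos θ)/2: cos θ = 1 − 2×0.08 = 0.840; arccos → 32.9°.
A waning Moon lies in 180°–360°, so θ = 360° − 32.9° = 327.1°.
At 360°/29.531 d per day, 327.1° corresponds to 26.84 days.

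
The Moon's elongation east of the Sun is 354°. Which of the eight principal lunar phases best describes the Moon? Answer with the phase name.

The new moon sector spans roughly -22°–22°; 354° falls inside it.

new moon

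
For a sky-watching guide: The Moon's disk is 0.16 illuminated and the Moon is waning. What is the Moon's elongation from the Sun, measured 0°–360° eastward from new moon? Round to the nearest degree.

313°

Invert f = (1 − cos θ)/2 to get cos θ = 1 − 2(0.16) = 0.680, hence θ₀ = arccos 0.680 = 47.2°.
A waning Moon lies in 180°–360°, so θ = 360° − 47.2° = 312.8°.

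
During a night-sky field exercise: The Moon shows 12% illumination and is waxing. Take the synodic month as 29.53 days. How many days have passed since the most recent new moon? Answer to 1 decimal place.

cos θ = 1 − 2f = 0.760, giving a principal value of 40.5°.
Before full moon the principal value applies: θ = 40.5°.
That fraction of the synodic month is 40.5/360 × 29.53 d ≈ 3.33 d.

3.3 days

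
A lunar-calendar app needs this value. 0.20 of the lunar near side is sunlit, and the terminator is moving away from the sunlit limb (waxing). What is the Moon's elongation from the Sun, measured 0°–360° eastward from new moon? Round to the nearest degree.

53°

Invert f = (1 − cos θ)/2 to get cos θ = 1 − 2(0.20) = 0.600, hence θ₀ = arccos 0.600 = 53.1°.
Waxing ⇒ before full, so θ = 53.1°.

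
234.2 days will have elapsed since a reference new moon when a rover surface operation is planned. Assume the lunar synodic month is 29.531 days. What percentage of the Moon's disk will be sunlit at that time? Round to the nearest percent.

5%

Reduce mod P: 234.2 − 7×29.531 = 27.48 d into the current lunation.
Elongation θ = 360° × 27.48/29.531 ≈ 335.0°.
With cos θ = 0.907, the lit fraction is (1 − 0.907)/2 ≈ 0.047, so 5%.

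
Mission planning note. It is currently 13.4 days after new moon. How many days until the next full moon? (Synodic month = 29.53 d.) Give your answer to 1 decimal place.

1.4 days

Full moon occurs at elongation 180°, i.e. at age 29.53 × 180/360 = 14.765 d.
So 1.365 days remain (14.765 − 13.4).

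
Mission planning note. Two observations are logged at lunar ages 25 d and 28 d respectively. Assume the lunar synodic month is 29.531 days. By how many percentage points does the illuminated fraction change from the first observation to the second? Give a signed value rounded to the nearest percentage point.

θ₁ = 360° × 25/29.531 = 304.8°, f₁ = (1 − cos θ₁)/2 = 0.215.
θ₂ = 360° × 28/29.531 = 341.3°, f₂ = (1 − cos θ₂)/2 = 0.026.
Change = f₂ − f₁ = -0.189 → -19 percentage points.

-19 pp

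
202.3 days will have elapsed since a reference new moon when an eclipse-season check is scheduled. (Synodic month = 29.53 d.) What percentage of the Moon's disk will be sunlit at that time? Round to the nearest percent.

20%

Reduce mod P: 202.3 − 6×29.53 = 25.12 d into the current lunation.
Elongation θ = 360° × 25.12/29.53 ≈ 306.2°.
cos 306.2° = 0.591, so f = (1 − 0.591)/2 = 0.204, so 20%.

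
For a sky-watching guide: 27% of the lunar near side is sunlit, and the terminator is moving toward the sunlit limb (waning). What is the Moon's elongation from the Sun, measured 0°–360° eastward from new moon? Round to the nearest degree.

297°

From f = (1 − cos θ)/2: cos θ = 1 − 2×0.27 = 0.460; arccos → 62.6°.
Since the Moon is past full (waning), take the reflex angle: θ = 360° − 62.6° = 297.4°.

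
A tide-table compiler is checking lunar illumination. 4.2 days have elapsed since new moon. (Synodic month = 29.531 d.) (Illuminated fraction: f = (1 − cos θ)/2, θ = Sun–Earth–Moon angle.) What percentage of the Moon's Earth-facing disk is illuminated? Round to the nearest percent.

19%

Phase angle: θ = 360°·(4.2 d)/(29.531 d) = 51.2°.
Illuminated fraction = (1 − cos 51.2°)/2 = (1 − 0.627)/2 ≈ 0.187, so 19%.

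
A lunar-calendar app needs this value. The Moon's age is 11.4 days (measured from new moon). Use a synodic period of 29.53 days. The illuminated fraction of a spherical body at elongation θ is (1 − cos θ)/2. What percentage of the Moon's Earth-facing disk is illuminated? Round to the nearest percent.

88%

The Moon has covered 11.4/29.53 of its cycle, so θ ≈ 360° × 11.4/29.53 = 139.0°.
cos 139.0° = (-0.754), so f = (1 − (-0.754))/2 = 0.877, so 88%.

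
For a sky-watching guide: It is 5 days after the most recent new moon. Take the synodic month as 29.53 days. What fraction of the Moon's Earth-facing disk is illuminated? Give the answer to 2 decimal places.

0.26

Elongation θ = 360° × 5/29.53 ≈ 61.0°.
With cos θ = 0.485, the lit fraction is (1 − 0.485)/2 ≈ 0.257.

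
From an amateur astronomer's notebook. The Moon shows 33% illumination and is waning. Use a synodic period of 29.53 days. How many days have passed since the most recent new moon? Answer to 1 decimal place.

23.8 days

From f = (1 − cos θ)/2: cos θ = 1 − 2×0.33 = 0.340; arccos → 70.1°.
Since the Moon is past full (waning), take the reflex angle: θ = 360° − 70.1° = 289.9°.
At 360°/29.53 d per day, 289.9° corresponds to 23.78 days.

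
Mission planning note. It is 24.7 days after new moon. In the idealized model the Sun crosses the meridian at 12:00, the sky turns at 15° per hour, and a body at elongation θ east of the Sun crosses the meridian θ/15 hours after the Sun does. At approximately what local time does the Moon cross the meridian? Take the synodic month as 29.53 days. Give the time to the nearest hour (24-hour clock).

08:00

Phase angle: θ = 360°·(24.7 d)/(29.53 d) = 301.1°.
The Moon trails the Sun by θ/15 = 301.1/15 ≈ 20.07 hours.
12:00 + 20.07 h ≈ 08:04 → 08:00 to the nearest hour.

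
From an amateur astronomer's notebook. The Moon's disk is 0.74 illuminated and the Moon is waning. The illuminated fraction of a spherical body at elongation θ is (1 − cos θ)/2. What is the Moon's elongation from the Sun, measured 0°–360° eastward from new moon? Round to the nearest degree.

241°

From f = (1 − cos θ)/2: cos θ = 1 − 2×0.74 = -0.480; arccos → 118.7°.
Since the Moon is past full (waning), take the reflex angle: θ = 360° − 118.7° = 241.3°.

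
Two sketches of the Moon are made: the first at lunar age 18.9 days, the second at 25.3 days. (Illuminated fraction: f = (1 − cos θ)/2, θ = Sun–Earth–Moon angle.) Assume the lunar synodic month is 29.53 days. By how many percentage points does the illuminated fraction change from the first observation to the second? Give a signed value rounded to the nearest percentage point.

-63 percentage points

θ₁ = 360° × 18.9/29.53 = 230.4°, f₁ = (1 − cos θ₁)/2 = 0.819.
θ₂ = 360° × 25.3/29.53 = 308.4°, f₂ = (1 − cos θ₂)/2 = 0.189.
Change = f₂ − f₁ = -0.629 → -63 percentage points.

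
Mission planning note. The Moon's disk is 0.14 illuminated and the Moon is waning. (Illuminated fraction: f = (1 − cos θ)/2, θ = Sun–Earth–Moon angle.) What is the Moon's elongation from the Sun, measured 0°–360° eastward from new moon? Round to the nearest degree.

316°

Invert f = (1 − cos θ)/2 to get cos θ = 1 − 2(0.14) = 0.720, hence θ₀ = arccos 0.720 = 43.9°.
A waning Moon lies in 180°–360°, so θ = 360° − 43.9° = 316.1°.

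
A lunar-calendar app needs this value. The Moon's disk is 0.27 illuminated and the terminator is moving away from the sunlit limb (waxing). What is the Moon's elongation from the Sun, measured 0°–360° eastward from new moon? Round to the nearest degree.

cos θ = 1 − 2f = 0.460, giving a principal value of 62.6°.
The Moon is waxing (0°–180°), so θ = 62.6° directly.

63°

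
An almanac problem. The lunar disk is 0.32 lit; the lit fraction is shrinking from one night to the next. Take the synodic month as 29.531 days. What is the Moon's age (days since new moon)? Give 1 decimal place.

23.9 days

From f = (1 − cos θ)/2: cos θ = 1 − 2×0.32 = 0.360; arccos → 68.9°.
Waning ⇒ past full, so θ = 360° − 68.9° = 291.1°.
Age = 29.531 × 291.1°/360° ≈ 23.88 days.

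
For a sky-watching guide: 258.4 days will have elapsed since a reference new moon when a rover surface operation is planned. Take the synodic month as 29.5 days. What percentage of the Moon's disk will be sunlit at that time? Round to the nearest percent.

258.4 d spans 8 complete synodic months (8 × 29.5 = 236.00 d) plus 22.40 d.
Phase angle: θ = 360°·(22.40 d)/(29.5 d) = 273.4°.
With cos θ = 0.059, the lit fraction is (1 − 0.059)/2 ≈ 0.471, so 47%.

47%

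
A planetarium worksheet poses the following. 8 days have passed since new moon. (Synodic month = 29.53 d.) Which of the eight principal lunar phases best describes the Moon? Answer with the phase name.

θ ≈ 360° × 8/29.53 = 98°, which falls in the first quarter sector.

first quarter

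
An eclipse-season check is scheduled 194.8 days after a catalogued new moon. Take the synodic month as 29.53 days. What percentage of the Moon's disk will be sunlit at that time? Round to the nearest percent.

91%

Reduce mod P: 194.8 − 6×29.53 = 17.62 d into the current lunation.
The Moon has covered 17.62/29.53 of its cycle, so θ ≈ 360° × 17.62/29.53 = 214.8°.
Illuminated fraction = (1 − cos 214.8°)/2 = (1 − (-0.821))/2 ≈ 0.911, so 91%.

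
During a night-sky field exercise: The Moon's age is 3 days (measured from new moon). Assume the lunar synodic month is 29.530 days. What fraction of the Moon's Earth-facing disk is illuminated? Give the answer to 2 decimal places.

0.10

The Moon has covered 3/29.530 of its cycle, so θ ≈ 360° × 3/29.530 = 36.6°.
cos 36.6° = 0.803, so f = (1 − 0.803)/2 = 0.098.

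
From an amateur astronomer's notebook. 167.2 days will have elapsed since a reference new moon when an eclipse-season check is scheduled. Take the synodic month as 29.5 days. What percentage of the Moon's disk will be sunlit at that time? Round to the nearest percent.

75%

Reduce mod P: 167.2 − 5×29.5 = 19.70 d into the current lunation.
Phase angle: θ = 360°·(19.70 d)/(29.5 d) = 240.4°.
With cos θ = (-0.494), the lit fraction is (1 − (-0.494))/2 ≈ 0.747, so 75%.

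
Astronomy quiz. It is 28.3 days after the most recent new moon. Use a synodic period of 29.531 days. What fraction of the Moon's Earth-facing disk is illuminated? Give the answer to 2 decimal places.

0.02

The Moon has covered 28.3/29.531 of its cycle, so θ ≈ 360° × 28.3/29.531 = 345.0°.
cos 345.0° = 0.966, so f = (1 − 0.966)/2 = 0.017.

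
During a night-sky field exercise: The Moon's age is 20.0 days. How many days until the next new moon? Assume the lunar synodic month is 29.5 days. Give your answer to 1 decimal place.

9.5 days

The next new moon completes the synodic month: 29.5 − 20.0 = 9.500 days.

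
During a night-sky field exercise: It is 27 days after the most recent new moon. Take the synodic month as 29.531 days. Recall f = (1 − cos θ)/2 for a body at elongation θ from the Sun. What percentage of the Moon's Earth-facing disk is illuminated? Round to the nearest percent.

7%

Elongation θ = 360° × 27/29.531 ≈ 329.1°.
With cos θ = 0.858, the lit fraction is (1 − 0.858)/2 ≈ 0.071, so 7%.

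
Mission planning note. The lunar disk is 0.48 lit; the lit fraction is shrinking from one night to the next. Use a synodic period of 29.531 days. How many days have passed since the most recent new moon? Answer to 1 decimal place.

22.3 days

Invert f = (1 − cos θ)/2 to get cos θ = 1 − 2(0.48) = 0.040, hence θ₀ = arccos 0.040 = 87.7°.
A waning Moon lies in 180°–360°, so θ = 360° − 87.7° = 272.3°.
Age = 29.531 × 272.3°/360° ≈ 22.34 days.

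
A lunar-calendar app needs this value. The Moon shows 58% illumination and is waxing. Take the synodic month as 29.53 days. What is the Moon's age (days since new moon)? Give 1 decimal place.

Invert f = (1 − cos θ)/2 to get cos θ = 1 − 2(0.58) = -0.160, hence θ₀ = arccos -0.160 = 99.2°.
Waxing ⇒ before full, so θ = 99.2°.
Age = 29.53 × 99.2°/360° ≈ 8.14 days.

8.1 days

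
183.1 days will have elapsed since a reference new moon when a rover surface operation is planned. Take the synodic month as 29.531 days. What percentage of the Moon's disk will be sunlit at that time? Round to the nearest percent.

35%

Reduce mod P: 183.1 − 6×29.531 = 5.91 d into the current lunation.
Phase angle: θ = 360°·(5.91 d)/(29.531 d) = 72.1°.
cos 72.1° = 0.307, so f = (1 − 0.307)/2 = 0.346, so 35%.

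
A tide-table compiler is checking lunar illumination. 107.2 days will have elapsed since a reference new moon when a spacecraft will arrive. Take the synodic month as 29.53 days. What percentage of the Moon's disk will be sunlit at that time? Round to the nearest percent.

107.2 d spans 3 complete synodic months (3 × 29.53 = 88.59 d) plus 18.61 d.
Elongation θ = 360° × 18.61/29.53 ≈ 226.9°.
cos 226.9° = (-0.684), so f = (1 − (-0.684))/2 = 0.842, so 84%.

84%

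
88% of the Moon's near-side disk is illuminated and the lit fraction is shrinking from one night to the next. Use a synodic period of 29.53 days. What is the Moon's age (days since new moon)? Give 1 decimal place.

18.1 days

Invert f = (1 − cos θ)/2 to get cos θ = 1 − 2(0.88) = -0.760, hence θ₀ = arccos -0.760 = 139.5°.
Waning ⇒ past full, so θ = 360° − 139.5° = 220.5°.
Age = 29.53 × 220.5°/360° ≈ 18.09 days.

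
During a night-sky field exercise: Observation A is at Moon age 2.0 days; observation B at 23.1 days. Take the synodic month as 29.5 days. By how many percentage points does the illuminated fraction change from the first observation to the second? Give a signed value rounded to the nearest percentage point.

+35 percentage points

θ₁ = 360° × 2.0/29.5 = 24.4°, f₁ = (1 − cos θ₁)/2 = 0.045.
θ₂ = 360° × 23.1/29.5 = 281.9°, f₂ = (1 − cos θ₂)/2 = 0.397.
Change = f₂ − f₁ = +0.352 → +35 percentage points.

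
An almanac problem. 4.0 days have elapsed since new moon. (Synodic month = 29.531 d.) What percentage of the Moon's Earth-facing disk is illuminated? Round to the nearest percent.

The Moon has covered 4.0/29.531 of its cycle, so θ ≈ 360° × 4.0/29.531 = 48.8°.
With cos θ = 0.659, the lit fraction is (1 − 0.659)/2 ≈ 0.170, so 17%.

17%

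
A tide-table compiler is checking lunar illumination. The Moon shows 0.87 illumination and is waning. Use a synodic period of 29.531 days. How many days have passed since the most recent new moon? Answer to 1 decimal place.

cos θ = 1 − 2f = -0.740, giving a principal value of 137.7°.
Waning ⇒ past full, so θ = 360° − 137.7° = 222.3°.
At 360°/29.531 d per day, 222.3° corresponds to 18.23 days.

18.2 days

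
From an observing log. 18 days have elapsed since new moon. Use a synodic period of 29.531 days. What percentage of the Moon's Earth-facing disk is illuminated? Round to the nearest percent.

89%

Phase angle: θ = 360°·(18 d)/(29.531 d) = 219.4°.
With cos θ = (-0.772), the lit fraction is (1 − (-0.772))/2 ≈ 0.886, so 89%.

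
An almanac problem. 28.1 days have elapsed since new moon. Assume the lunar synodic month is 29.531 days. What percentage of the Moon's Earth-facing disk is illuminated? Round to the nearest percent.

Elongation θ = 360° × 28.1/29.531 ≈ 342.6°.
With cos θ = 0.954, the lit fraction is (1 − 0.954)/2 ≈ 0.023, so 2%.

2%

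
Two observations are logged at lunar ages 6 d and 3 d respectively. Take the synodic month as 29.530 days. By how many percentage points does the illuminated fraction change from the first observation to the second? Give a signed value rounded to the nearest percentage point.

-26 pp

θ₁ = 360° × 6/29.530 = 73.1°, f₁ = (1 − cos θ₁)/2 = 0.355.
θ₂ = 360° × 3/29.530 = 36.6°, f₂ = (1 − cos θ₂)/2 = 0.098.
Change = f₂ − f₁ = -0.257 → -26 percentage points.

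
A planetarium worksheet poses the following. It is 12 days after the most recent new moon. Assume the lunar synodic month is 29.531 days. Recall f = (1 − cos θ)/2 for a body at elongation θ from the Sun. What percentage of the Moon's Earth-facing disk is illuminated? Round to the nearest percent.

92%

The Moon has covered 12/29.531 of its cycle, so θ ≈ 360° × 12/29.531 = 146.3°.
With cos θ = (-0.832), the lit fraction is (1 − (-0.832))/2 ≈ 0.916, so 92%.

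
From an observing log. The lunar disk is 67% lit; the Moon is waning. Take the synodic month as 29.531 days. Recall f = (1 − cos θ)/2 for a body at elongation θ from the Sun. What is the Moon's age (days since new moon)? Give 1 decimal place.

Invert f = (1 − cos θ)/2 to get cos θ = 1 − 2(0.67) = -0.340, hence θ₀ = arccos -0.340 = 109.9°.
Since the Moon is past full (waning), take the reflex angle: θ = 360° − 109.9° = 250.1°.
That fraction of the synodic month is 250.1/360 × 29.531 d ≈ 20.52 d.

20.5 days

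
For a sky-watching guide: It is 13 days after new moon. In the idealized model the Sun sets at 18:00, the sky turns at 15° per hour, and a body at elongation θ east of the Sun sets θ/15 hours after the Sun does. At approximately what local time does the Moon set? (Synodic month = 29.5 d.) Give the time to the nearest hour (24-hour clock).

The Moon has covered 13/29.5 of its cycle, so θ ≈ 360° × 13/29.5 = 158.6°.
Delay after the Sun = 158.6° / (15°/h) ≈ 10.58 h.
18:00 + 10.58 h ≈ 04:35 → 05:00 to the nearest hour.

05:00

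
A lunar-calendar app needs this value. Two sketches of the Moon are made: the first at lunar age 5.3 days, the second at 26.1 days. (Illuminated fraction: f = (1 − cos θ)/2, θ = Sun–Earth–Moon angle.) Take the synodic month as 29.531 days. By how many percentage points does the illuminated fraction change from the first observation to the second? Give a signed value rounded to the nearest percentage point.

θ₁ = 360° × 5.3/29.531 = 64.6°, f₁ = (1 − cos θ₁)/2 = 0.286.
θ₂ = 360° × 26.1/29.531 = 318.2°, f₂ = (1 − cos θ₂)/2 = 0.127.
Change = f₂ − f₁ = -0.158 → -16 percentage points.

-16 pp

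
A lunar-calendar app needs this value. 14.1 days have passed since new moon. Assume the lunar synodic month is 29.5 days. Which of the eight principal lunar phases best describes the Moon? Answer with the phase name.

full moon

At 14.1/29.5 of the cycle, θ ≈ 172° — the full moon range.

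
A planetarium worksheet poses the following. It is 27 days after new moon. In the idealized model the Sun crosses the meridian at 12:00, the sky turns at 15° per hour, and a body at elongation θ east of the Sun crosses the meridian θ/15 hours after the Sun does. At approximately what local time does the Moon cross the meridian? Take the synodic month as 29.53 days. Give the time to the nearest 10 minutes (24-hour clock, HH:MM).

10:00

Elongation θ = 360° × 27/29.53 ≈ 329.2°.
The Moon trails the Sun by θ/15 = 329.2/15 ≈ 21.94 hours.
12:00 + 21.944 h ≈ 09:57 → 10:00 to the nearest ten minutes.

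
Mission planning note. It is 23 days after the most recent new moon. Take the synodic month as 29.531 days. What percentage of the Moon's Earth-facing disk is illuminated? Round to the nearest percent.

Elongation θ = 360° × 23/29.531 ≈ 280.4°.
With cos θ = 0.180, the lit fraction is (1 − 0.180)/2 ≈ 0.410, so 41%.

41%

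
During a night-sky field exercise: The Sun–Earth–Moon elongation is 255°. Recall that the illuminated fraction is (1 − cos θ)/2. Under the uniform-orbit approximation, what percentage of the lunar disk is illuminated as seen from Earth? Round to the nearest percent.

cos 255° = (-0.259), so f = (1 − (-0.259))/2 = 0.629, i.e. 63%.

63%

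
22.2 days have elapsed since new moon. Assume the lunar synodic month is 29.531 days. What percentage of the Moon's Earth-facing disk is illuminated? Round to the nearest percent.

Phase angle: θ = 360°·(22.2 d)/(29.531 d) = 270.6°.
cos 270.6° = 0.011, so f = (1 − 0.011)/2 = 0.494, so 49%.

49%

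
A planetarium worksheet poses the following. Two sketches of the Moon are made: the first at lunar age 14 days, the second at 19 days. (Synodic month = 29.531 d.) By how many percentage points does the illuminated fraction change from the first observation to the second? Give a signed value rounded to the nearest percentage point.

First observation: θ = 360°·14/29.531 = 170.7°, so f = 0.993.
Second observation: θ = 231.6°, f = 0.810.
Δf = 0.810 − 0.993 = -0.183, i.e. -18 pp.

-18 percentage points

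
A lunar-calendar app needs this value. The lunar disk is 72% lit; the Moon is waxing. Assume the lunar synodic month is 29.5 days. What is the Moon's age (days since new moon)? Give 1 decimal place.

cos θ = 1 − 2f = -0.440, giving a principal value of 116.1°.
Before full moon the principal value applies: θ = 116.1°.
That fraction of the synodic month is 116.1/360 × 29.5 d ≈ 9.51 d.

9.5 days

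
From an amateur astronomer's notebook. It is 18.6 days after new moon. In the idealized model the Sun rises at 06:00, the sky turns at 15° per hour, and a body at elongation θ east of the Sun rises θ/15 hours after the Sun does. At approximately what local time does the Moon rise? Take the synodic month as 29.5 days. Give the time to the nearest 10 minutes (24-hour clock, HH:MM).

The Moon has covered 18.6/29.5 of its cycle, so θ ≈ 360° × 18.6/29.5 = 227.0°.
Delay after the Sun = 227.0° / (15°/h) ≈ 15.13 h.
06:00 + 15.132 h ≈ 21:08 → 21:10 to the nearest ten minutes.

21:10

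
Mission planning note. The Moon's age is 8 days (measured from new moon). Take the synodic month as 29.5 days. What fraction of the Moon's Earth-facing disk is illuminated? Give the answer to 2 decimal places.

Elongation θ = 360° × 8/29.5 ≈ 97.6°.
With cos θ = (-0.133), the lit fraction is (1 − (-0.133))/2 ≈ 0.566.

0.57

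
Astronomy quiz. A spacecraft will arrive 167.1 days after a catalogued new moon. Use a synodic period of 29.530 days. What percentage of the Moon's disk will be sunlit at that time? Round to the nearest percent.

77%

167.1 d spans 5 complete synodic months (5 × 29.530 = 147.65 d) plus 19.45 d.
The Moon has covered 19.45/29.530 of its cycle, so θ ≈ 360° × 19.45/29.530 = 237.1°.
cos 237.1° = (-0.543), so f = (1 − (-0.543))/2 = 0.771, so 77%.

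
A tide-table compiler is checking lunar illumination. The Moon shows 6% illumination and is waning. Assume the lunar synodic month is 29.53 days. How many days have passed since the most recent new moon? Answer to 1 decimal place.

Invert f = (1 − cos θ)/2 to get cos θ = 1 − 2(0.06) = 0.880, hence θ₀ = arccos 0.880 = 28.4°.
Since the Moon is past full (waning), take the reflex angle: θ = 360° − 28.4° = 331.6°.
Age = 29.53 × 331.6°/360° ≈ 27.20 days.

27.2 days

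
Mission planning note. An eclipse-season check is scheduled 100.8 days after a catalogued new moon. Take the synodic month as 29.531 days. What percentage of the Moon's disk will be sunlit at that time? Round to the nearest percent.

100.8 d spans 3 complete synodic months (3 × 29.531 = 88.59 d) plus 12.21 d.
The Moon has covered 12.21/29.531 of its cycle, so θ ≈ 360° × 12.21/29.531 = 148.8°.
With cos θ = (-0.855), the lit fraction is (1 − (-0.855))/2 ≈ 0.928, so 93%.

93%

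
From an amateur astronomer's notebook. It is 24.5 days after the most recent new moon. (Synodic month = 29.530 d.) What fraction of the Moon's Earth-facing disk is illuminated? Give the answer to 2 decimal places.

0.26

Phase angle: θ = 360°·(24.5 d)/(29.530 d) = 298.7°.
cos 298.7° = 0.480, so f = (1 − 0.480)/2 = 0.260.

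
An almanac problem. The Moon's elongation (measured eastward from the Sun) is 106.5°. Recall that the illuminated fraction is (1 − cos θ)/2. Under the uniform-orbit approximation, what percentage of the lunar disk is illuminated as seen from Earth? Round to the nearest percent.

64%

f = (1 − cos 106.5°)/2 = (1 − (-0.284))/2 ≈ 0.642, i.e. 64%.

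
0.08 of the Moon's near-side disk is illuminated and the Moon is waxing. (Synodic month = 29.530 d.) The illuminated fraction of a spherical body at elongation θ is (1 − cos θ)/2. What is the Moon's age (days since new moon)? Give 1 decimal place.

2.7 days

cos θ = 1 − 2f = 0.840, giving a principal value of 32.9°.
Waxing ⇒ before full, so θ = 32.9°.
That fraction of the synodic month is 32.9/360 × 29.530 d ≈ 2.70 d.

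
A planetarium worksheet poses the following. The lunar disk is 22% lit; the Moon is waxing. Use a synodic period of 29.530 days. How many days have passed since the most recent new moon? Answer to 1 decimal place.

Invert f = (1 − cos θ)/2 to get cos θ = 1 − 2(0.22) = 0.560, hence θ₀ = arccos 0.560 = 55.9°.
The Moon is waxing (0°–180°), so θ = 55.9° directly.
That fraction of the synodic month is 55.9/360 × 29.530 d ≈ 4.59 d.

4.6 days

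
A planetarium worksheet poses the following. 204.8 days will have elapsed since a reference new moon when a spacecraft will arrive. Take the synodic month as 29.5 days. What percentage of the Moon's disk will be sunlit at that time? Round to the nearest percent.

3%

204.8 d spans 6 complete synodic months (6 × 29.5 = 177.00 d) plus 27.80 d.
Phase angle: θ = 360°·(27.80 d)/(29.5 d) = 339.3°.
cos 339.3° = 0.935, so f = (1 − 0.935)/2 = 0.032, so 3%.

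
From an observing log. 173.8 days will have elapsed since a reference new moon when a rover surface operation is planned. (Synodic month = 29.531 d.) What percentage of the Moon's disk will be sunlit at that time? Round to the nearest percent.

173.8 d spans 5 complete synodic months (5 × 29.531 = 147.66 d) plus 26.15 d.
Phase angle: θ = 360°·(26.15 d)/(29.531 d) = 318.7°.
Illuminated fraction = (1 − cos 318.7°)/2 = (1 − 0.752)/2 ≈ 0.124, so 12%.

12%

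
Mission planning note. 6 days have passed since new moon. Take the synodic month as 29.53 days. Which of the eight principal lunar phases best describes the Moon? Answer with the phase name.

At 6/29.53 of the cycle, θ ≈ 73° — the first quarter range.

first quarter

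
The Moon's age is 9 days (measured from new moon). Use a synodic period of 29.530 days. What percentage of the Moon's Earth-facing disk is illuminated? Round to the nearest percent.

Phase angle: θ = 360°·(9 d)/(29.530 d) = 109.7°.
cos 109.7° = (-0.337), so f = (1 − (-0.337))/2 = 0.669, so 67%.

67%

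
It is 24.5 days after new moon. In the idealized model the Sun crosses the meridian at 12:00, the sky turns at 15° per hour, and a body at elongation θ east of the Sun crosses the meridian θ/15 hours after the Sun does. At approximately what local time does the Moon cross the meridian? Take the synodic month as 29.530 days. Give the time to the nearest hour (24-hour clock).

08:00

The Moon has covered 24.5/29.530 of its cycle, so θ ≈ 360° × 24.5/29.530 = 298.7°.
Delay after the Sun = 298.7° / (15°/h) ≈ 19.91 h.
12:00 + 19.91 h ≈ 07:55 → 08:00 to the nearest hour.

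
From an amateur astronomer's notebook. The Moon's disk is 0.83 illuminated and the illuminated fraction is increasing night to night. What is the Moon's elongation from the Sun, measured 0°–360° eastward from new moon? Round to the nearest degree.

From f = (1 − cos θ)/2: cos θ = 1 − 2×0.83 = -0.660; arccos → 131.3°.
The Moon is waxing (0°–180°), so θ = 131.3° directly.

131°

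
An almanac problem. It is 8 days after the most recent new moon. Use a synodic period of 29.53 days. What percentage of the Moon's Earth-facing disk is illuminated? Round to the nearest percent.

57%

The Moon has covered 8/29.53 of its cycle, so θ ≈ 360° × 8/29.53 = 97.5°.
Illuminated fraction = (1 − cos 97.5°)/2 = (1 − (-0.131))/2 ≈ 0.566, so 57%.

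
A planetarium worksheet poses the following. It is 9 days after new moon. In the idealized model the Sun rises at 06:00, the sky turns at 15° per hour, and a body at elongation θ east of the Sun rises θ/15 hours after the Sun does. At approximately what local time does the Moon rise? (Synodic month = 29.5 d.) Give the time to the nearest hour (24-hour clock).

The Moon has covered 9/29.5 of its cycle, so θ ≈ 360° × 9/29.5 = 109.8°.
At 15° of sky rotation per hour, 109.8° corresponds to a 7.32 h lag.
06:00 + 7.32 h ≈ 13:19 → 13:00 to the nearest hour.

13:00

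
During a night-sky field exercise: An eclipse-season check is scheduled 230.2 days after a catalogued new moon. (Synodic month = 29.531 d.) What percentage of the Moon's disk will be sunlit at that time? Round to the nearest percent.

36%

Reduce mod P: 230.2 − 7×29.531 = 23.48 d into the current lunation.
The Moon has covered 23.48/29.531 of its cycle, so θ ≈ 360° × 23.48/29.531 = 286.3°.
cos 286.3° = 0.280, so f = (1 − 0.280)/2 = 0.360, so 36%.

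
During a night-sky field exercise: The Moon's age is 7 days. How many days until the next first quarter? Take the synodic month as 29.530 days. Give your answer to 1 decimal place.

First quarter occurs at elongation 90°, i.e. at age 29.530 × 90/360 = 7.383 d.
So 0.383 days remain (7.383 − 7).

0.4 days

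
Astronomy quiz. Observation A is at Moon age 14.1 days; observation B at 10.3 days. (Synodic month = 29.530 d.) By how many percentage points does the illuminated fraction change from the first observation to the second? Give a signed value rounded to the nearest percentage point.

First observation: θ = 360°·14.1/29.530 = 171.9°, so f = 0.995.
Second observation: θ = 125.6°, f = 0.791.
Δf = 0.791 − 0.995 = -0.204, i.e. -20 pp.

-20 percentage points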